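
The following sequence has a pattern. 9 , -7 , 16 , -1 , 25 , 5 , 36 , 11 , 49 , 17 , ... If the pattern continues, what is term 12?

23

Split by position mod 2 into 2 tracks.
Stream A = 9, 16, 25, 36, 49: the squares 3², 4², 5², ….
Stream B = -7, -1, 5, 11, 17: adding 6 each time.
Position 12 → stream B, term 6 = 23.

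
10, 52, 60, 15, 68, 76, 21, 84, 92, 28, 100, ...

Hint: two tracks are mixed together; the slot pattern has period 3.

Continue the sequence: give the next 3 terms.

108, 36, 116

Positions follow the repeating pattern ABB; grouping by letter gives 2 tracks.
Track A: 10, 15, 21, 28. Triangular numbers n(n+1)/2 for n = 4, 5, ….
Track B: 52, 60, 68, 76, 84, 92, 100. Arithmetic, step +8.
Term 12 comes from track B (its 8th entry): 108.
The 13th slot belongs to track A; its 5th term is 36.
Position 14 → track B, term 9 = 116.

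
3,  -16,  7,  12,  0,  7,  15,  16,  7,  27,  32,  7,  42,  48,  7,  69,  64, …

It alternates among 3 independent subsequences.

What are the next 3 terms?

7, 111, 80

The terms cycle through 3 interleaved subsequences.
Track A: 3, 12, 15, 27, 42, 69 — Fibonacci-style (each term is the sum of the two before it).
Track B: -16, 0, 16, 32, 48, 64 — adding 16 each time.
Track C: 7, 7, 7, 7, 7 — constant 7.
Position 18 → track C, term 6 = 7.
The 19th slot belongs to track A; its 7th term is 111.
Position 20 → track B, term 7 = 80.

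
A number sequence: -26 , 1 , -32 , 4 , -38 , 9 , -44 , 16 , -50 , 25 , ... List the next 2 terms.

Split by position mod 2 into 2 tracks.
Subsequence A: -26, -32, -38, -44, -50 (arithmetic with common difference −6).
Subsequence B: 1, 4, 9, 16, 25 (the squares 1², 2², 3², …).
Position 11 falls in subsequence A as its term 6, giving -56.
Position 12 → subsequence B, term 6 = 36.

-56, 36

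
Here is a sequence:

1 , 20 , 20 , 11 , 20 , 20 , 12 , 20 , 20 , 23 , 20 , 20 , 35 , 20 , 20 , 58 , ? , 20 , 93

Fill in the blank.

20

Positions follow the repeating pattern ABB; grouping by letter gives 2 tracks.
Subsequence A is 1, 11, 12, 23, 35, 58, 93, which is a Fibonacci-like recurrence a_n = a_{n-1} + a_{n-2}.
Subsequence B is 20, 20, 20, 20, 20, 20, 20, 20, 20, 20, ?, 20, which is the constant sequence 20.
The gap is subsequence B's term 11; the rule gives 20.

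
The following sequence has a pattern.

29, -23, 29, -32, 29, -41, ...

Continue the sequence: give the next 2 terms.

Split by position mod 2 into 2 tracks.
Stream A: 29, 29, 29 (the constant sequence 29).
Stream B: -23, -32, -41 (linear: a_n = -14 − 9·n).
Term 7 comes from stream A (its 4th entry): 29.
Position 8 falls in stream B as its term 4, giving -50.

29, -50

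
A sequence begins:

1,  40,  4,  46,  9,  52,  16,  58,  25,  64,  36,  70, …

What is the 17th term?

81

Taking every 2nd term gives 2 separate tracks.
Subsequence A: 1, 4, 9, 16, 25, 36 — consecutive squares n² from n = 1.
Subsequence B: 40, 46, 52, 58, 64, 70 — adding 6 each time.
Position 17 falls in subsequence A as its term 9, giving 81.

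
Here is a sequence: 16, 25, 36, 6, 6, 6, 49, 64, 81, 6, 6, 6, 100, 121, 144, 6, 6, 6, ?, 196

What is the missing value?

169

Reading positions in blocks of 6 reveals the pattern AAABBB — 2 tracks woven together.
Track A: 16, 25, 36, 49, 64, 81, 100, 121, 144, ?, 196 — consecutive squares n² from n = 4.
Track B: 6, 6, 6, 6, 6, 6, 6, 6, 6 — constant 6.
Track A's pattern makes the blank 169.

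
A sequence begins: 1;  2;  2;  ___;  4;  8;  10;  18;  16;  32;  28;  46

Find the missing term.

8

Reading positions in blocks of 4 reveals the pattern AABB — 2 tracks woven together.
Stream A: 1, 2, 4, 8, 16, 32 — geometric with ratio 2.
Stream B: 2, ?, 10, 18, 28, 46 — a Fibonacci-like recurrence a_n = a_{n-1} + a_{n-2}.
Stream B's pattern makes the blank 8.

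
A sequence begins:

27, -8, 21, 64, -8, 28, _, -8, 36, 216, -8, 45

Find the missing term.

Taking every 3rd term gives 3 separate tracks.
Track A is 27, 64, ?, 216, which is perfect cubes starting at 3³.
Track B is -8, -8, -8, -8, which is always -8.
Track C is 21, 28, 36, 45, which is triangular numbers n(n+1)/2 for n = 6, 7, ….
Filling track A at index 3 by its rule yields 125.

125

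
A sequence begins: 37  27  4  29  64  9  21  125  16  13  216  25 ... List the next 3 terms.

5, 343, 36

Read the sequence 3 terms at a time; column i is its own pattern.
Track A: 37, 29, 21, 13 — linear: a_n = 45 − 8·n.
Track B: 27, 64, 125, 216 — perfect cubes starting at 3³.
Track C: 4, 9, 16, 25 — the squares 2², 3², 4², ….
Position 13 falls in track A as its term 5, giving 5.
Position 14 → track B, term 5 = 343.
Term 15 comes from track C (its 5th entry): 36.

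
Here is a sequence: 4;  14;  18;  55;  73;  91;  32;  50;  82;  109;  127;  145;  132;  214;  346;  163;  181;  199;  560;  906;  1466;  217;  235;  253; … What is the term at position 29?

Reading positions in blocks of 6 reveals the pattern AAABBB — 2 tracks woven together.
Track A: 4, 14, 18, 32, 50, 82, 132, 214, 346, 560, 906, 1466 — Fibonacci-style (each term is the sum of the two before it).
Track B: 55, 73, 91, 109, 127, 145, 163, 181, 199, 217, 235, 253 — linear: a_n = 37 + 18·n.
The 29th slot belongs to track B; its 14th term is 289.

289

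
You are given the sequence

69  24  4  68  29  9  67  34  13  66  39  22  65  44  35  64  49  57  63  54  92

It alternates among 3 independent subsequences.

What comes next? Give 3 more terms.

Read the sequence 3 terms at a time; column i is its own pattern.
Track A = 69, 68, 67, 66, 65, 64, 63: arithmetic with common difference −1.
Track B = 24, 29, 34, 39, 44, 49, 54: arithmetic with common difference +5.
Track C = 4, 9, 13, 22, 35, 57, 92: a Fibonacci-like recurrence a_n = a_{n-1} + a_{n-2}.
Position 22 falls in track A as its term 8, giving 62.
Position 23 → track B, term 8 = 59.
Position 24 → track C, term 8 = 149.

62, 59, 149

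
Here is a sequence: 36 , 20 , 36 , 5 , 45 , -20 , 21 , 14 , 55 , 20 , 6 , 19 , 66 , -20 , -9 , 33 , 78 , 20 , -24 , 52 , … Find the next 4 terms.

Split by position mod 4: positions 1, 5, 9, … form one track, and each other residue class forms its own.
Track A: 36, 45, 55, 66, 78. Triangular numbers n(n+1)/2 for n = 8, 9, ….
Track B: 20, -20, 20, -20, 20. Oscillating between 20 and -20.
Track C: 36, 21, 6, -9, -24. Arithmetic, step −15.
Track D: 5, 14, 19, 33, 52. Fibonacci-style (each term is the sum of the two before it).
Term 21 comes from track A (its 6th entry): 91.
Term 22 comes from track B (its 6th entry): -20.
Position 23 falls in track C as its term 6, giving -39.
Term 24 comes from track D (its 6th entry): 85.

91, -20, -39, 85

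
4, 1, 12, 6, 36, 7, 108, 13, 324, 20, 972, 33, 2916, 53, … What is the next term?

8748

Taking every 2nd term gives 2 separate tracks.
Subsequence A: 4, 12, 36, 108, 324, 972, 2916 (geometric, ×3 each step).
Subsequence B: 1, 6, 7, 13, 20, 33, 53 (each term equals the sum of the previous two).
The 15th slot belongs to subsequence A; its 8th term is 8748.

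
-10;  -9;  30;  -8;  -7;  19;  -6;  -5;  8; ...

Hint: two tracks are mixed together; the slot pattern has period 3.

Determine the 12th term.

-3

The slot pattern repeats as AAB (period 3), so there are 2 interleaved tracks.
Track A: -10, -9, -8, -7, -6, -5 (linear: a_n = -11 + n).
Track B: 30, 19, 8 (linear: a_n = 41 − 11·n).
Position 12 falls in track B as its term 4, giving -3.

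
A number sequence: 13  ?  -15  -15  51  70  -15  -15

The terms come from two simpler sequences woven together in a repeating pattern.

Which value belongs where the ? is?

32

Positions follow the repeating pattern AABB; grouping by letter gives 2 tracks.
Track A: 13, ?, 51, 70. Arithmetic, step +19.
Track B: -15, -15, -15, -15. Always -15.
Track A's pattern makes the blank 32.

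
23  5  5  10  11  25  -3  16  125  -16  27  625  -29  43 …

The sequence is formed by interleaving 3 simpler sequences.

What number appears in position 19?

The terms cycle through 3 interleaved subsequences.
Stream A = 23, 10, -3, -16, -29: arithmetic with common difference −13.
Stream B = 5, 11, 16, 27, 43: a Fibonacci-like recurrence a_n = a_{n-1} + a_{n-2}.
Stream C = 5, 25, 125, 625: successive powers of 5.
Position 19 → stream A, term 7 = -55.

-55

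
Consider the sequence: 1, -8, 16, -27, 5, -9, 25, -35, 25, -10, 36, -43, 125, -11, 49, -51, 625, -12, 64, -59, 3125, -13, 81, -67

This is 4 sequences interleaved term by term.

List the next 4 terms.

Taking every 4th term gives 4 separate tracks.
Subsequence A: 1, 5, 25, 125, 625, 3125. Powers of 5.
Subsequence B: -8, -9, -10, -11, -12, -13. Arithmetic with common difference −1.
Subsequence C: 16, 25, 36, 49, 64, 81. The squares 4², 5², 6², ….
Subsequence D: -27, -35, -43, -51, -59, -67. Subtracting 8 each time.
Term 25 comes from subsequence A (its 7th entry): 15625.
Position 26 → subsequence B, term 7 = -14.
Term 27 comes from subsequence C (its 7th entry): 100.
Position 28 → subsequence D, term 7 = -75.

15625, -14, 100, -75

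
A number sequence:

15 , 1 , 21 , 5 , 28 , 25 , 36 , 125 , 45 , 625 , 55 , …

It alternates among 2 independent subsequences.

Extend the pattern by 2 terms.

3125, 66

Taking every 2nd term gives 2 separate tracks.
Subsequence A = 15, 21, 28, 36, 45, 55: triangular numbers starting at T_5.
Subsequence B = 1, 5, 25, 125, 625: powers of 5.
The 12th slot belongs to subsequence B; its 6th term is 3125.
Position 13 falls in subsequence A as its term 7, giving 66.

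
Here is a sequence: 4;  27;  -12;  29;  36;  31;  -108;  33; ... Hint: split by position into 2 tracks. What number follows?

324

Split by position mod 2 into 2 tracks.
Stream A: 4, -12, 36, -108 (a geometric progression (common ratio -3)).
Stream B: 27, 29, 31, 33 (linear: a_n = 25 + 2·n).
The 9th slot belongs to stream A; its 5th term is 324.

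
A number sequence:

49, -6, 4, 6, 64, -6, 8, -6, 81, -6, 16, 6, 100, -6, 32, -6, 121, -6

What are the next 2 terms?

Split by position mod 4: positions 1, 5, 9, … form one track, and each other residue class forms its own.
Track A: 49, 64, 81, 100, 121. Perfect squares starting at 7².
Track B: -6, -6, -6, -6, -6. Constant -6.
Track C: 4, 8, 16, 32. Powers of 2.
Track D: 6, -6, 6, -6. The oscillation 6·(−1)^(n+1).
Position 19 → track C, term 5 = 64.
Position 20 → track D, term 5 = 6.

64, 6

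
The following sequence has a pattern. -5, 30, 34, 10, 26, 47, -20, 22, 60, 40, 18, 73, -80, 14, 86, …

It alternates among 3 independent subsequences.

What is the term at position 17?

10

Read the sequence 3 terms at a time; column i is its own pattern.
Track A = -5, 10, -20, 40, -80: geometric with ratio -2.
Track B = 30, 26, 22, 18, 14: linear: a_n = 34 − 4·n.
Track C = 34, 47, 60, 73, 86: adding 13 each time.
Position 17 falls in track B as its term 6, giving 10.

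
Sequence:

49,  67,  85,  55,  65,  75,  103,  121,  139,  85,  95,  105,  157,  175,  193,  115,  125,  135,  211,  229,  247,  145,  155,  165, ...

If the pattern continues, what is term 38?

Positions follow the repeating pattern AAABBB; grouping by letter gives 2 tracks.
Subsequence A: 49, 67, 85, 103, 121, 139, 157, 175, 193, 211, 229, 247. Arithmetic, step +18.
Subsequence B: 55, 65, 75, 85, 95, 105, 115, 125, 135, 145, 155, 165. Arithmetic, step +10.
The 38th slot belongs to subsequence A; its 20th term is 391.

391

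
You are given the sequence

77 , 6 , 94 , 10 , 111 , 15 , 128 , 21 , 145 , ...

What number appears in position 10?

Odd-indexed and even-indexed terms follow separate rules.
Track A: 77, 94, 111, 128, 145. Linear: a_n = 60 + 17·n.
Track B: 6, 10, 15, 21. The triangular numbers T_3, T_4, ….
Term 10 comes from track B (its 5th entry): 28.

28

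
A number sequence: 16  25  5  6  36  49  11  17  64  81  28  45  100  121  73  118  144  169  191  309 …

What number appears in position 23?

Positions follow the repeating pattern AABB; grouping by letter gives 2 tracks.
Track A: 16, 25, 36, 49, 64, 81, 100, 121, 144, 169. Consecutive squares n² from n = 4.
Track B: 5, 6, 11, 17, 28, 45, 73, 118, 191, 309. A Fibonacci-like recurrence a_n = a_{n-1} + a_{n-2}.
Position 23 falls in track B as its term 11, giving 500.

500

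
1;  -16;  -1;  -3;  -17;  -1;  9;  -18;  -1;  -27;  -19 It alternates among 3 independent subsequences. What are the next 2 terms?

-1, 81

The terms cycle through 3 interleaved subsequences.
Stream A: 1, -3, 9, -27 — geometric, ×-3 each step.
Stream B: -16, -17, -18, -19 — arithmetic, step −1.
Stream C: -1, -1, -1 — constant -1.
Position 12 → stream C, term 4 = -1.
Position 13 → stream A, term 5 = 81.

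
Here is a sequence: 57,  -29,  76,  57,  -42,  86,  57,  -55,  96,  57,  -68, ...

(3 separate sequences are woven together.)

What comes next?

106

Read the sequence 3 terms at a time; column i is its own pattern.
Track A = 57, 57, 57, 57: constant 57.
Track B = -29, -42, -55, -68: linear: a_n = -16 − 13·n.
Track C = 76, 86, 96: linear: a_n = 66 + 10·n.
The 12th slot belongs to track C; its 4th term is 106.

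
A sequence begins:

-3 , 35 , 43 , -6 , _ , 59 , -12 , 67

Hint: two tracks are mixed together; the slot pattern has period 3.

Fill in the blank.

Reading positions in blocks of 3 reveals the pattern ABB — 2 tracks woven together.
Track A: -3, -6, -12 — a geometric progression (common ratio 2).
Track B: 35, 43, ?, 59, 67 — arithmetic with common difference +8.
Filling track B at index 3 by its rule yields 51.

51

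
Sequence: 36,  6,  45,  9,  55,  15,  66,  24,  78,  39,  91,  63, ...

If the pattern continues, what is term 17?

Split by position mod 2 into 2 tracks.
Subsequence A is 36, 45, 55, 66, 78, 91, which is triangular numbers starting at T_8.
Subsequence B is 6, 9, 15, 24, 39, 63, which is Fibonacci-style (each term is the sum of the two before it).
The 17th slot belongs to subsequence A; its 9th term is 136.

136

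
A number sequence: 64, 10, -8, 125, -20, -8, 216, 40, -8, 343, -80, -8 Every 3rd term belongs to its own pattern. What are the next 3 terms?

Split by position mod 3 into 3 tracks.
Stream A = 64, 125, 216, 343: the cubes 4³, 5³, 6³, ….
Stream B = 10, -20, 40, -80: multiplying by -2 each time.
Stream C = -8, -8, -8, -8: constant -8.
The 13th slot belongs to stream A; its 5th term is 512.
Position 14 falls in stream B as its term 5, giving 160.
The 15th slot belongs to stream C; its 5th term is -8.

512, 160, -8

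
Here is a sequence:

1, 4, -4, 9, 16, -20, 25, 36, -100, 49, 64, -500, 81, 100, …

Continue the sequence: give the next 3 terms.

Positions follow the repeating pattern AAB; grouping by letter gives 2 tracks.
Subsequence A = 1, 4, 9, 16, 25, 36, 49, 64, 81, 100: the squares 1², 2², 3², ….
Subsequence B = -4, -20, -100, -500: geometric with ratio 5.
Term 15 comes from subsequence B (its 5th entry): -2500.
Position 16 → subsequence A, term 11 = 121.
Term 17 comes from subsequence A (its 12th entry): 144.

-2500, 121, 144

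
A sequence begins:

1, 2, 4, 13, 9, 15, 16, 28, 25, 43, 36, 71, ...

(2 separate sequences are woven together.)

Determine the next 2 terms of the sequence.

49, 114

Odd-indexed and even-indexed terms follow separate rules.
Track A: 1, 4, 9, 16, 25, 36 (consecutive squares n² from n = 1).
Track B: 2, 13, 15, 28, 43, 71 (Fibonacci-style (each term is the sum of the two before it)).
The 13th slot belongs to track A; its 7th term is 49.
Term 14 comes from track B (its 7th entry): 114.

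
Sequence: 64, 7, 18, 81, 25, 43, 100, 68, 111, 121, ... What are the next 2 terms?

179, 290

Reading positions in blocks of 3 reveals the pattern ABB — 2 tracks woven together.
Stream A = 64, 81, 100, 121: perfect squares starting at 8².
Stream B = 7, 18, 25, 43, 68, 111: each term equals the sum of the previous two.
Position 11 → stream B, term 7 = 179.
Term 12 comes from stream B (its 8th entry): 290.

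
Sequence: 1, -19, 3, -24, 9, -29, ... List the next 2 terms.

The terms cycle through 2 interleaved subsequences.
Subsequence A: 1, 3, 9 — powers of 3.
Subsequence B: -19, -24, -29 — linear: a_n = -14 − 5·n.
Term 7 comes from subsequence A (its 4th entry): 27.
Position 8 → subsequence B, term 4 = -34.

27, -34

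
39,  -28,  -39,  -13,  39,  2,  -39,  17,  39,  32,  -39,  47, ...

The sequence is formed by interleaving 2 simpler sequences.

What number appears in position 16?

Odd-indexed and even-indexed terms follow separate rules.
Stream A = 39, -39, 39, -39, 39, -39: the oscillation 39·(−1)^(n+1).
Stream B = -28, -13, 2, 17, 32, 47: arithmetic, step +15.
Term 16 comes from stream B (its 8th entry): 77.

77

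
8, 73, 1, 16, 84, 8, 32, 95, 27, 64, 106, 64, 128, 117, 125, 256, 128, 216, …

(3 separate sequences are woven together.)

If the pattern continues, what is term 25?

The terms cycle through 3 interleaved subsequences.
Track A: 8, 16, 32, 64, 128, 256. Powers 2^3, 2^4, 2^5, ….
Track B: 73, 84, 95, 106, 117, 128. Adding 11 each time.
Track C: 1, 8, 27, 64, 125, 216. Consecutive cubes n³ from n = 1.
Position 25 → track A, term 9 = 2048.

2048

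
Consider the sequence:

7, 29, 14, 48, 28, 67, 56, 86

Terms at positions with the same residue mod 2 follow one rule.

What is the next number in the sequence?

Odd-indexed and even-indexed terms follow separate rules.
Stream A = 7, 14, 28, 56: geometric with ratio 2.
Stream B = 29, 48, 67, 86: arithmetic, step +19.
Position 9 falls in stream A as its term 5, giving 112.

112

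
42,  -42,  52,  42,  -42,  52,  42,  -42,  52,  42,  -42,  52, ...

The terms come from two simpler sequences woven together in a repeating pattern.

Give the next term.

Reading positions in blocks of 3 reveals the pattern AAB — 2 tracks woven together.
Stream A = 42, -42, 42, -42, 42, -42, 42, -42: oscillating between 42 and -42.
Stream B = 52, 52, 52, 52: always 52.
Position 13 → stream A, term 9 = 42.

42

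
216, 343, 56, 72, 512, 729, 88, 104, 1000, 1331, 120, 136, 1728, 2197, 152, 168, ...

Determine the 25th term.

5832

The slot pattern repeats as AABB (period 4), so there are 2 interleaved tracks.
Stream A: 216, 343, 512, 729, 1000, 1331, 1728, 2197. Perfect cubes starting at 6³.
Stream B: 56, 72, 88, 104, 120, 136, 152, 168. Linear: a_n = 40 + 16·n.
Term 25 comes from stream A (its 13th entry): 5832.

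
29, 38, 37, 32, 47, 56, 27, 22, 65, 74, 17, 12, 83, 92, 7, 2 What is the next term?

101

The slot pattern repeats as AABB (period 4), so there are 2 interleaved tracks.
Track A: 29, 38, 47, 56, 65, 74, 83, 92. Arithmetic, step +9.
Track B: 37, 32, 27, 22, 17, 12, 7, 2. Arithmetic, step −5.
The 17th slot belongs to track A; its 9th term is 101.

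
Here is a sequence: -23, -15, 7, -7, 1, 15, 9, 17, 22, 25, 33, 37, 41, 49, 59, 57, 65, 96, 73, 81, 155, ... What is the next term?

89

Reading positions in blocks of 3 reveals the pattern AAB — 2 tracks woven together.
Track A: -23, -15, -7, 1, 9, 17, 25, 33, 41, 49, 57, 65, 73, 81. Adding 8 each time.
Track B: 7, 15, 22, 37, 59, 96, 155. Each term equals the sum of the previous two.
The 22nd slot belongs to track A; its 15th term is 89.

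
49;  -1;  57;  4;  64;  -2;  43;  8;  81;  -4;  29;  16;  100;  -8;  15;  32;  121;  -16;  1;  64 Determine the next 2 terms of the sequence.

The terms cycle through 4 interleaved subsequences.
Stream A: 49, 64, 81, 100, 121 (the squares 7², 8², 9², …).
Stream B: -1, -2, -4, -8, -16 (multiplying by 2 each time).
Stream C: 57, 43, 29, 15, 1 (linear: a_n = 71 − 14·n).
Stream D: 4, 8, 16, 32, 64 (successive powers of 2).
Term 21 comes from stream A (its 6th entry): 144.
Position 22 → stream B, term 6 = -32.

144, -32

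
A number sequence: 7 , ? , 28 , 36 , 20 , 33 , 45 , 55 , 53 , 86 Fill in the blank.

13

Positions follow the repeating pattern AABB; grouping by letter gives 2 tracks.
Track A: 7, ?, 20, 33, 53, 86. Fibonacci-style (each term is the sum of the two before it).
Track B: 28, 36, 45, 55. Triangular numbers starting at T_7.
So the missing entry in track A is 13.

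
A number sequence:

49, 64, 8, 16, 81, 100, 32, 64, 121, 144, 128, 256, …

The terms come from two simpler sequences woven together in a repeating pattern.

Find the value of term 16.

1024

The slot pattern repeats as AABB (period 4), so there are 2 interleaved tracks.
Stream A is 49, 64, 81, 100, 121, 144, which is the squares 7², 8², 9², ….
Stream B is 8, 16, 32, 64, 128, 256, which is powers 2^3, 2^4, 2^5, ….
The 16th slot belongs to stream B; its 8th term is 1024.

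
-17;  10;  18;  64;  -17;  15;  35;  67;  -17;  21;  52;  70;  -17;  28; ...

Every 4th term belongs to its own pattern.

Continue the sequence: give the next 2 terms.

69, 73

Taking every 4th term gives 4 separate tracks.
Track A is -17, -17, -17, -17, which is the constant sequence -17.
Track B is 10, 15, 21, 28, which is triangular numbers starting at T_4.
Track C is 18, 35, 52, which is arithmetic with common difference +17.
Track D is 64, 67, 70, which is linear: a_n = 61 + 3·n.
Term 15 comes from track C (its 4th entry): 69.
Position 16 → track D, term 4 = 73.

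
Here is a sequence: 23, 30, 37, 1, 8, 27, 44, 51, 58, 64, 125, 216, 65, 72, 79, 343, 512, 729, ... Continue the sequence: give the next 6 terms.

86, 93, 100, 1000, 1331, 1728

Positions follow the repeating pattern AAABBB; grouping by letter gives 2 tracks.
Track A: 23, 30, 37, 44, 51, 58, 65, 72, 79 (arithmetic, step +7).
Track B: 1, 8, 27, 64, 125, 216, 343, 512, 729 (perfect cubes starting at 1³).
The 19th slot belongs to track A; its 10th term is 86.
Position 20 falls in track A as its term 11, giving 93.
The 21st slot belongs to track A; its 12th term is 100.
The 22nd slot belongs to track B; its 10th term is 1000.
Position 23 falls in track B as its term 11, giving 1331.
Position 24 → track B, term 12 = 1728.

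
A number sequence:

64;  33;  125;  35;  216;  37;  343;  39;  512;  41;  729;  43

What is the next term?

Split by position mod 2 into 2 tracks.
Track A: 64, 125, 216, 343, 512, 729. The cubes 4³, 5³, 6³, ….
Track B: 33, 35, 37, 39, 41, 43. Arithmetic, step +2.
Position 13 → track A, term 7 = 1000.

1000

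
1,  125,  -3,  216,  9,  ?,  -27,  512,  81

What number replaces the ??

Split by position mod 2 into 2 tracks.
Track A = 1, -3, 9, -27, 81: a geometric progression (common ratio -3).
Track B = 125, 216, ?, 512: perfect cubes starting at 5³.
Track B's pattern makes the blank 343.

343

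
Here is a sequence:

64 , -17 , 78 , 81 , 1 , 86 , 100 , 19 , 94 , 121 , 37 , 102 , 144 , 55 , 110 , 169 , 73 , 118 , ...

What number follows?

Split by position mod 3 into 3 tracks.
Track A: 64, 81, 100, 121, 144, 169 — perfect squares starting at 8².
Track B: -17, 1, 19, 37, 55, 73 — arithmetic with common difference +18.
Track C: 78, 86, 94, 102, 110, 118 — arithmetic, step +8.
Position 19 falls in track A as its term 7, giving 196.

196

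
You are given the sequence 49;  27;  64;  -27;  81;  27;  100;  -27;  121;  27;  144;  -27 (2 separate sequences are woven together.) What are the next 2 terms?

169, 27

Taking every 2nd term gives 2 separate tracks.
Track A = 49, 64, 81, 100, 121, 144: perfect squares starting at 7².
Track B = 27, -27, 27, -27, 27, -27: oscillating between 27 and -27.
Term 13 comes from track A (its 7th entry): 169.
The 14th slot belongs to track B; its 7th term is 27.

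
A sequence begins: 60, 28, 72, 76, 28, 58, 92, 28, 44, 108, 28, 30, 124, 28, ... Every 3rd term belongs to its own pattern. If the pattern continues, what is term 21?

Read the sequence 3 terms at a time; column i is its own pattern.
Subsequence A: 60, 76, 92, 108, 124. Arithmetic, step +16.
Subsequence B: 28, 28, 28, 28, 28. The constant sequence 28.
Subsequence C: 72, 58, 44, 30. Subtracting 14 each time.
The 21st slot belongs to subsequence C; its 7th term is -12.

-12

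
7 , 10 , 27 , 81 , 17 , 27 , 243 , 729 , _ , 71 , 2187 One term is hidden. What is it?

44

Reading positions in blocks of 4 reveals the pattern AABB — 2 tracks woven together.
Track A: 7, 10, 17, 27, ?, 71. Each term equals the sum of the previous two.
Track B: 27, 81, 243, 729, 2187. Powers 3^3, 3^4, 3^5, ….
Filling track A at index 5 by its rule yields 44.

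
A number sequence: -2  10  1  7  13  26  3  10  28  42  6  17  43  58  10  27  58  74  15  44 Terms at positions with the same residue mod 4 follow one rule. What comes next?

Taking every 4th term gives 4 separate tracks.
Track A is -2, 13, 28, 43, 58, which is linear: a_n = -17 + 15·n.
Track B is 10, 26, 42, 58, 74, which is linear: a_n = -6 + 16·n.
Track C is 1, 3, 6, 10, 15, which is triangular numbers starting at T_1.
Track D is 7, 10, 17, 27, 44, which is each term equals the sum of the previous two.
Position 21 falls in track A as its term 6, giving 73.

73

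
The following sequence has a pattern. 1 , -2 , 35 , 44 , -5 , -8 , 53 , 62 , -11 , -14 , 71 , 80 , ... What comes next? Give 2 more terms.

-17, -20

The slot pattern repeats as AABB (period 4), so there are 2 interleaved tracks.
Track A: 1, -2, -5, -8, -11, -14. Arithmetic, step −3.
Track B: 35, 44, 53, 62, 71, 80. Adding 9 each time.
Position 13 → track A, term 7 = -17.
Position 14 → track A, term 8 = -20.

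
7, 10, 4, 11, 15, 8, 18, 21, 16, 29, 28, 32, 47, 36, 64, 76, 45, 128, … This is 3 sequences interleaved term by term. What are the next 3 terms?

Taking every 3rd term gives 3 separate tracks.
Stream A: 7, 11, 18, 29, 47, 76 — Fibonacci-style (each term is the sum of the two before it).
Stream B: 10, 15, 21, 28, 36, 45 — triangular numbers n(n+1)/2 for n = 4, 5, ….
Stream C: 4, 8, 16, 32, 64, 128 — powers of 2.
Position 19 → stream A, term 7 = 123.
The 20th slot belongs to stream B; its 7th term is 55.
Term 21 comes from stream C (its 7th entry): 256.

123, 55, 256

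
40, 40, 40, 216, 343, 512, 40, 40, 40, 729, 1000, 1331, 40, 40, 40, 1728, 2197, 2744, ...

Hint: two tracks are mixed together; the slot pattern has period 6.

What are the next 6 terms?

40, 40, 40, 3375, 4096, 4913

Reading positions in blocks of 6 reveals the pattern AAABBB — 2 tracks woven together.
Stream A = 40, 40, 40, 40, 40, 40, 40, 40, 40: always 40.
Stream B = 216, 343, 512, 729, 1000, 1331, 1728, 2197, 2744: perfect cubes starting at 6³.
Term 19 comes from stream A (its 10th entry): 40.
Position 20 → stream A, term 11 = 40.
Position 21 → stream A, term 12 = 40.
Position 22 falls in stream B as its term 10, giving 3375.
Position 23 → stream B, term 11 = 4096.
The 24th slot belongs to stream B; its 12th term is 4913.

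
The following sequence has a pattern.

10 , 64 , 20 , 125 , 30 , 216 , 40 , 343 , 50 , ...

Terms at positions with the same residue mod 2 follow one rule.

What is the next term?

512

Odd-indexed and even-indexed terms follow separate rules.
Stream A = 10, 20, 30, 40, 50: arithmetic, step +10.
Stream B = 64, 125, 216, 343: consecutive cubes n³ from n = 4.
Position 10 → stream B, term 5 = 512.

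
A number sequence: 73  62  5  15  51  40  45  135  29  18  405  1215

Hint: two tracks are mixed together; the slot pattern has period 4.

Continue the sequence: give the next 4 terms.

The slot pattern repeats as AABB (period 4), so there are 2 interleaved tracks.
Track A: 73, 62, 51, 40, 29, 18. Arithmetic, step −11.
Track B: 5, 15, 45, 135, 405, 1215. A geometric progression (common ratio 3).
Position 13 falls in track A as its term 7, giving 7.
Position 14 → track A, term 8 = -4.
Term 15 comes from track B (its 7th entry): 3645.
Position 16 falls in track B as its term 8, giving 10935.

7, -4, 3645, 10935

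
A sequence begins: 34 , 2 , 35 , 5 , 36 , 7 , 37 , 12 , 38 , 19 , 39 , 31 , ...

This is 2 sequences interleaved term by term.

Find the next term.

40

Taking every 2nd term gives 2 separate tracks.
Track A: 34, 35, 36, 37, 38, 39 (arithmetic with common difference +1).
Track B: 2, 5, 7, 12, 19, 31 (Fibonacci-style (each term is the sum of the two before it)).
Position 13 falls in track A as its term 7, giving 40.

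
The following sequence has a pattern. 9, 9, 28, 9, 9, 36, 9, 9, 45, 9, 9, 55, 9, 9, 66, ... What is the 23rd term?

The slot pattern repeats as AAB (period 3), so there are 2 interleaved tracks.
Stream A: 9, 9, 9, 9, 9, 9, 9, 9, 9, 9 (always 9).
Stream B: 28, 36, 45, 55, 66 (triangular numbers starting at T_7).
Term 23 comes from stream A (its 16th entry): 9.

9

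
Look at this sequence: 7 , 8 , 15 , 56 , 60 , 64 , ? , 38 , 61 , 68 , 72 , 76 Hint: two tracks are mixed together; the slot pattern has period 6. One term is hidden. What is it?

23

The slot pattern repeats as AAABBB (period 6), so there are 2 interleaved tracks.
Track A: 7, 8, 15, ?, 38, 61 (Fibonacci-style (each term is the sum of the two before it)).
Track B: 56, 60, 64, 68, 72, 76 (arithmetic, step +4).
So the missing entry in track A is 23.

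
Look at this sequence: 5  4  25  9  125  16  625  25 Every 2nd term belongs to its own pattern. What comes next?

3125

Odd-indexed and even-indexed terms follow separate rules.
Stream A is 5, 25, 125, 625, which is powers of 5.
Stream B is 4, 9, 16, 25, which is the squares 2², 3², 4², ….
Position 9 falls in stream A as its term 5, giving 3125.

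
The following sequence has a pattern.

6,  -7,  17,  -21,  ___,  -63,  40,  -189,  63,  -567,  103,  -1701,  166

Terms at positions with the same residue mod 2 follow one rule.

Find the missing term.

23

The terms cycle through 2 interleaved subsequences.
Track A: 6, 17, ?, 40, 63, 103, 166. Each term equals the sum of the previous two.
Track B: -7, -21, -63, -189, -567, -1701. Geometric with ratio 3.
Filling track A at index 3 by its rule yields 23.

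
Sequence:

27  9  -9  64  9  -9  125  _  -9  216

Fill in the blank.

Reading positions in blocks of 3 reveals the pattern ABB — 2 tracks woven together.
Stream A: 27, 64, 125, 216 — the cubes 3³, 4³, 5³, ….
Stream B: 9, -9, 9, -9, ?, -9 — the oscillation 9·(−1)^(n+1).
Stream B's pattern makes the blank 9.

9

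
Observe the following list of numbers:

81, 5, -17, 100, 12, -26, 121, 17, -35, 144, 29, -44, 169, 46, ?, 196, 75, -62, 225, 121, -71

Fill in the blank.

-53

Taking every 3rd term gives 3 separate tracks.
Stream A: 81, 100, 121, 144, 169, 196, 225. The squares 9², 10², 11², ….
Stream B: 5, 12, 17, 29, 46, 75, 121. Each term equals the sum of the previous two.
Stream C: -17, -26, -35, -44, ?, -62, -71. Subtracting 9 each time.
The gap is stream C's term 5; the rule gives -53.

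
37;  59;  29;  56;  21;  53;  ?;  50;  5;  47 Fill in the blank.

13

Positions 1, 3, 5, … form one subsequence and positions 2, 4, 6, … form another.
Stream A is 37, 29, 21, ?, 5, which is linear: a_n = 45 − 8·n.
Stream B is 59, 56, 53, 50, 47, which is arithmetic with common difference −3.
So the missing entry in stream A is 13.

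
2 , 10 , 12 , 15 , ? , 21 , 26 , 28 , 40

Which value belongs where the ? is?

Odd-indexed and even-indexed terms follow separate rules.
Subsequence A is 2, 12, ?, 26, 40, which is Fibonacci-style (each term is the sum of the two before it).
Subsequence B is 10, 15, 21, 28, which is the triangular numbers T_4, T_5, ….
Subsequence A's pattern makes the blank 14.

14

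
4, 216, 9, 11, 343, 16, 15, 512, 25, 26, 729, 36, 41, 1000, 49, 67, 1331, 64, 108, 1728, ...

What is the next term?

81

Split by position mod 3 into 3 tracks.
Subsequence A = 4, 11, 15, 26, 41, 67, 108: Fibonacci-style (each term is the sum of the two before it).
Subsequence B = 216, 343, 512, 729, 1000, 1331, 1728: the cubes 6³, 7³, 8³, ….
Subsequence C = 9, 16, 25, 36, 49, 64: consecutive squares n² from n = 3.
Position 21 falls in subsequence C as its term 7, giving 81.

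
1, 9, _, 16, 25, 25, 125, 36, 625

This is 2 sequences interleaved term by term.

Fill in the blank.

Positions 1, 3, 5, … form one subsequence and positions 2, 4, 6, … form another.
Track A: 1, ?, 25, 125, 625. Geometric, ×5 each step.
Track B: 9, 16, 25, 36. The squares 3², 4², 5², ….
Filling track A at index 2 by its rule yields 5.

5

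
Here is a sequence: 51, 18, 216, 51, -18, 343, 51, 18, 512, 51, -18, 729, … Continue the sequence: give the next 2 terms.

51, 18

Split by position mod 3 into 3 tracks.
Subsequence A is 51, 51, 51, 51, which is the constant sequence 51.
Subsequence B is 18, -18, 18, -18, which is alternating ±18.
Subsequence C is 216, 343, 512, 729, which is the cubes 6³, 7³, 8³, ….
Position 13 falls in subsequence A as its term 5, giving 51.
Position 14 → subsequence B, term 5 = 18.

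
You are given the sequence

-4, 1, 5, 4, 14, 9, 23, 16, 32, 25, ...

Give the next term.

Taking every 2nd term gives 2 separate tracks.
Track A is -4, 5, 14, 23, 32, which is arithmetic with common difference +9.
Track B is 1, 4, 9, 16, 25, which is perfect squares starting at 1².
The 11th slot belongs to track A; its 6th term is 41.

41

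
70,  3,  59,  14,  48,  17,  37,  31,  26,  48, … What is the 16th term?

206

Odd-indexed and even-indexed terms follow separate rules.
Track A is 70, 59, 48, 37, 26, which is arithmetic, step −11.
Track B is 3, 14, 17, 31, 48, which is a Fibonacci-like recurrence a_n = a_{n-1} + a_{n-2}.
Term 16 comes from track B (its 8th entry): 206.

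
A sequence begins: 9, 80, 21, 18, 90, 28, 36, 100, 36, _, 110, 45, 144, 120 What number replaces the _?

Taking every 3rd term gives 3 separate tracks.
Subsequence A: 9, 18, 36, ?, 144 (geometric, ×2 each step).
Subsequence B: 80, 90, 100, 110, 120 (arithmetic with common difference +10).
Subsequence C: 21, 28, 36, 45 (triangular numbers n(n+1)/2 for n = 6, 7, …).
The gap is subsequence A's term 4; the rule gives 72.

72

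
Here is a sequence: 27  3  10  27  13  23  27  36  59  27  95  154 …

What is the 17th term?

652

Reading positions in blocks of 3 reveals the pattern ABB — 2 tracks woven together.
Subsequence A: 27, 27, 27, 27 (constant 27).
Subsequence B: 3, 10, 13, 23, 36, 59, 95, 154 (a Fibonacci-like recurrence a_n = a_{n-1} + a_{n-2}).
Position 17 → subsequence B, term 11 = 652.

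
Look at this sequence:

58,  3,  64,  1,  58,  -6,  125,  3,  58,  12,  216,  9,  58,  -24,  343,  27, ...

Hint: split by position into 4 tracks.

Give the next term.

The terms cycle through 4 interleaved subsequences.
Stream A: 58, 58, 58, 58 — constant 58.
Stream B: 3, -6, 12, -24 — geometric, ×-2 each step.
Stream C: 64, 125, 216, 343 — perfect cubes starting at 4³.
Stream D: 1, 3, 9, 27 — powers of 3.
Position 17 falls in stream A as its term 5, giving 58.

58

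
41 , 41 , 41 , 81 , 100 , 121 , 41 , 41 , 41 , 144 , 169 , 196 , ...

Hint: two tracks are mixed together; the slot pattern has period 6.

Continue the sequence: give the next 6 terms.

41, 41, 41, 225, 256, 289

Positions follow the repeating pattern AAABBB; grouping by letter gives 2 tracks.
Stream A: 41, 41, 41, 41, 41, 41 (the constant sequence 41).
Stream B: 81, 100, 121, 144, 169, 196 (the squares 9², 10², 11², …).
Position 13 → stream A, term 7 = 41.
The 14th slot belongs to stream A; its 8th term is 41.
Term 15 comes from stream A (its 9th entry): 41.
Position 16 falls in stream B as its term 7, giving 225.
Term 17 comes from stream B (its 8th entry): 256.
Term 18 comes from stream B (its 9th entry): 289.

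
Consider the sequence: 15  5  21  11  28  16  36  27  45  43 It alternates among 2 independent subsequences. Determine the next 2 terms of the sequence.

Split by position mod 2 into 2 tracks.
Track A: 15, 21, 28, 36, 45 (triangular numbers starting at T_5).
Track B: 5, 11, 16, 27, 43 (a Fibonacci-like recurrence a_n = a_{n-1} + a_{n-2}).
Term 11 comes from track A (its 6th entry): 55.
Position 12 → track B, term 6 = 70.

55, 70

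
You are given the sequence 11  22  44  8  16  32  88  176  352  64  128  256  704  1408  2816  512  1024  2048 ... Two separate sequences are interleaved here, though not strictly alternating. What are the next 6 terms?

5632, 11264, 22528, 4096, 8192, 16384

Reading positions in blocks of 6 reveals the pattern AAABBB — 2 tracks woven together.
Subsequence A: 11, 22, 44, 88, 176, 352, 704, 1408, 2816 — a geometric progression (common ratio 2).
Subsequence B: 8, 16, 32, 64, 128, 256, 512, 1024, 2048 — successive powers of 2.
Position 19 → subsequence A, term 10 = 5632.
Position 20 falls in subsequence A as its term 11, giving 11264.
Term 21 comes from subsequence A (its 12th entry): 22528.
Position 22 → subsequence B, term 10 = 4096.
Position 23 → subsequence B, term 11 = 8192.
Position 24 → subsequence B, term 12 = 16384.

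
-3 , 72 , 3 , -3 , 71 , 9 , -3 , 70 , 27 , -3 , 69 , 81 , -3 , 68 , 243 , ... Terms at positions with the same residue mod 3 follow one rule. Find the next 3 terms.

-3, 67, 729

The terms cycle through 3 interleaved subsequences.
Track A = -3, -3, -3, -3, -3: constant -3.
Track B = 72, 71, 70, 69, 68: subtracting 1 each time.
Track C = 3, 9, 27, 81, 243: powers 3^1, 3^2, 3^3, ….
Position 16 falls in track A as its term 6, giving -3.
Position 17 → track B, term 6 = 67.
Position 18 → track C, term 6 = 729.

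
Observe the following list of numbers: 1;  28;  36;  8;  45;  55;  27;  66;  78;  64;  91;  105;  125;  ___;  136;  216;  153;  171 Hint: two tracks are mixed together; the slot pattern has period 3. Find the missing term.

Positions follow the repeating pattern ABB; grouping by letter gives 2 tracks.
Subsequence A: 1, 8, 27, 64, 125, 216. The cubes 1³, 2³, 3³, ….
Subsequence B: 28, 36, 45, 55, 66, 78, 91, 105, ?, 136, 153, 171. The triangular numbers T_7, T_8, ….
Filling subsequence B at index 9 by its rule yields 120.

120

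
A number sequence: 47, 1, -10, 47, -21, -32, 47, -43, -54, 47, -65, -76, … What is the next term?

47

Reading positions in blocks of 3 reveals the pattern ABB — 2 tracks woven together.
Track A is 47, 47, 47, 47, which is always 47.
Track B is 1, -10, -21, -32, -43, -54, -65, -76, which is subtracting 11 each time.
Position 13 → track A, term 5 = 47.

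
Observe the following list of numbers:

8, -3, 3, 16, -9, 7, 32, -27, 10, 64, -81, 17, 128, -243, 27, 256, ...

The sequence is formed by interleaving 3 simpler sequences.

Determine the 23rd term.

Taking every 3rd term gives 3 separate tracks.
Track A is 8, 16, 32, 64, 128, 256, which is successive powers of 2.
Track B is -3, -9, -27, -81, -243, which is a geometric progression (common ratio 3).
Track C is 3, 7, 10, 17, 27, which is a Fibonacci-like recurrence a_n = a_{n-1} + a_{n-2}.
Position 23 → track B, term 8 = -6561.

-6561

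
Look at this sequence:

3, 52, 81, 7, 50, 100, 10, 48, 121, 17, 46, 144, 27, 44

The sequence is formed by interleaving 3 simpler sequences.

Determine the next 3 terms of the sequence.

169, 44, 42

Split by position mod 3 into 3 tracks.
Subsequence A: 3, 7, 10, 17, 27 (each term equals the sum of the previous two).
Subsequence B: 52, 50, 48, 46, 44 (arithmetic with common difference −2).
Subsequence C: 81, 100, 121, 144 (perfect squares starting at 9²).
Term 15 comes from subsequence C (its 5th entry): 169.
Position 16 → subsequence A, term 6 = 44.
Term 17 comes from subsequence B (its 6th entry): 42.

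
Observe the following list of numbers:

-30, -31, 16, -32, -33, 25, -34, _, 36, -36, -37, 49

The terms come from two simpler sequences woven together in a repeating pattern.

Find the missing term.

Reading positions in blocks of 3 reveals the pattern AAB — 2 tracks woven together.
Track A is -30, -31, -32, -33, -34, ?, -36, -37, which is linear: a_n = -29 − n.
Track B is 16, 25, 36, 49, which is consecutive squares n² from n = 4.
So the missing entry in track A is -35.

-35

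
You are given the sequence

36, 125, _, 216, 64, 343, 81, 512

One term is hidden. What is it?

Odd-indexed and even-indexed terms follow separate rules.
Track A is 36, ?, 64, 81, which is the squares 6², 7², 8², ….
Track B is 125, 216, 343, 512, which is perfect cubes starting at 5³.
Filling track A at index 2 by its rule yields 49.

49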